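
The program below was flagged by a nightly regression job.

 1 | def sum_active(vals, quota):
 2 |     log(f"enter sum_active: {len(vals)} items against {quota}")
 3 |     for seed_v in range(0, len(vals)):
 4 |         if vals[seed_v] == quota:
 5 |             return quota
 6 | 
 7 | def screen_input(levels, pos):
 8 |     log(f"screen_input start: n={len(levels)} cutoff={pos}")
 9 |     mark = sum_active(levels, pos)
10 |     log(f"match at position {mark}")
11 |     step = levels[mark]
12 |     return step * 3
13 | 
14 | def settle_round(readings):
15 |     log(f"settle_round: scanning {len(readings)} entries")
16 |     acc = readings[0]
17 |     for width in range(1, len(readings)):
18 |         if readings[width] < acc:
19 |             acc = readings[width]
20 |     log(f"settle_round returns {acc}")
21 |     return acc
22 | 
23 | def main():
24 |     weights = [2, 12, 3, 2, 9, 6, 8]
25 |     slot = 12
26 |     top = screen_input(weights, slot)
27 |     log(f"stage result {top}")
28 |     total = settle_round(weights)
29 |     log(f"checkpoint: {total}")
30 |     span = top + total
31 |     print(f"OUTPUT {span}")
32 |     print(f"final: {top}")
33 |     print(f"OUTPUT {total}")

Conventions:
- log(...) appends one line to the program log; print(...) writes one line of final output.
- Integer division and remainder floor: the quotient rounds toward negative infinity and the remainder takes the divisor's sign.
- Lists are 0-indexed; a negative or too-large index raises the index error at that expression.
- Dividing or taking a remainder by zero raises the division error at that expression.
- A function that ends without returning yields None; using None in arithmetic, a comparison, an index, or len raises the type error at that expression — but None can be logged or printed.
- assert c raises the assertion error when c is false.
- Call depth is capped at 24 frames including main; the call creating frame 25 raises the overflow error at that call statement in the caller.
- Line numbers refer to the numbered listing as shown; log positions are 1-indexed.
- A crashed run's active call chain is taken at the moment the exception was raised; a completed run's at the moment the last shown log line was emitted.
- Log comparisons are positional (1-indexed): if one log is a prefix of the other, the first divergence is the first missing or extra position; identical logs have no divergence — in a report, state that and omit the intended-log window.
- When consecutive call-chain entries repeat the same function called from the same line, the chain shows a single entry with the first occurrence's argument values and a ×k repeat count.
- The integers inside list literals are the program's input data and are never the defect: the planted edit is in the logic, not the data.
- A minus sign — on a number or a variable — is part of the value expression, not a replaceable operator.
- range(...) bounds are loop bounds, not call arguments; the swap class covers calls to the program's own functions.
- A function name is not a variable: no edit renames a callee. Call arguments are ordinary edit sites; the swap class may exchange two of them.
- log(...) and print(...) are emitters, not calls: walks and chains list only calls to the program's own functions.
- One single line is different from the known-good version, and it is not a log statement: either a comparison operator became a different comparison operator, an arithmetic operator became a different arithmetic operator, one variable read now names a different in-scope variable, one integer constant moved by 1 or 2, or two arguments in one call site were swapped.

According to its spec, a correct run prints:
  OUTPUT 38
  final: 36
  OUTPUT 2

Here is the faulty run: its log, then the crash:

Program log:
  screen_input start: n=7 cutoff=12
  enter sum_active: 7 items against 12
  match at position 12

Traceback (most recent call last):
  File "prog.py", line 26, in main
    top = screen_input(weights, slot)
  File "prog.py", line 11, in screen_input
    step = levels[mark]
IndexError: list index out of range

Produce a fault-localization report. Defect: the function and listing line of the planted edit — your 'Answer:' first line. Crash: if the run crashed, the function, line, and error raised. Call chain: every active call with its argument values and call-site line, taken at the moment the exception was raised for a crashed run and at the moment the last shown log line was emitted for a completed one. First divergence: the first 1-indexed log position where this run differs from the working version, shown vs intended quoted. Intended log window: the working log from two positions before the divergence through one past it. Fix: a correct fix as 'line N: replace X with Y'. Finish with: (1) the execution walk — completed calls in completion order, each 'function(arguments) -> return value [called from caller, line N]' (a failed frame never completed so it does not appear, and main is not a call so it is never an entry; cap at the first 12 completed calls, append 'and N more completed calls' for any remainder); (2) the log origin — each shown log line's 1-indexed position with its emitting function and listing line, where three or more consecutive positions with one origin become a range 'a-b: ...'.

Answer: the defect is in sum_active at line 5.
Key observation: Position 3 is the first bad log line: 'match at position 12' should read 'match at position 1'.
Crash: screen_input, line 11, IndexError.
Call chain: main -> screen_input([2, 12, 3, 2, 9, 6, 8], 12) (called at line 26).
First divergence: at position 3 the run shows 'match at position 12' where the working version logs 'match at position 1'.
Intended log window:
  1: screen_input start: n=7 cutoff=12
  2: enter sum_active: 7 items against 12
  3: match at position 1
  4: stage result 36
Execution walk:
  sum_active([2, 12, 3, 2, 9, 6, 8], 12) -> 12  [called from screen_input, line 9]
Log line origins:
  1: emitted by screen_input (line 8)
  2: emitted by sum_active (line 2)
  3: emitted by screen_input (line 10)
A correct fix: line 5: replace `quota` with `seed_v`.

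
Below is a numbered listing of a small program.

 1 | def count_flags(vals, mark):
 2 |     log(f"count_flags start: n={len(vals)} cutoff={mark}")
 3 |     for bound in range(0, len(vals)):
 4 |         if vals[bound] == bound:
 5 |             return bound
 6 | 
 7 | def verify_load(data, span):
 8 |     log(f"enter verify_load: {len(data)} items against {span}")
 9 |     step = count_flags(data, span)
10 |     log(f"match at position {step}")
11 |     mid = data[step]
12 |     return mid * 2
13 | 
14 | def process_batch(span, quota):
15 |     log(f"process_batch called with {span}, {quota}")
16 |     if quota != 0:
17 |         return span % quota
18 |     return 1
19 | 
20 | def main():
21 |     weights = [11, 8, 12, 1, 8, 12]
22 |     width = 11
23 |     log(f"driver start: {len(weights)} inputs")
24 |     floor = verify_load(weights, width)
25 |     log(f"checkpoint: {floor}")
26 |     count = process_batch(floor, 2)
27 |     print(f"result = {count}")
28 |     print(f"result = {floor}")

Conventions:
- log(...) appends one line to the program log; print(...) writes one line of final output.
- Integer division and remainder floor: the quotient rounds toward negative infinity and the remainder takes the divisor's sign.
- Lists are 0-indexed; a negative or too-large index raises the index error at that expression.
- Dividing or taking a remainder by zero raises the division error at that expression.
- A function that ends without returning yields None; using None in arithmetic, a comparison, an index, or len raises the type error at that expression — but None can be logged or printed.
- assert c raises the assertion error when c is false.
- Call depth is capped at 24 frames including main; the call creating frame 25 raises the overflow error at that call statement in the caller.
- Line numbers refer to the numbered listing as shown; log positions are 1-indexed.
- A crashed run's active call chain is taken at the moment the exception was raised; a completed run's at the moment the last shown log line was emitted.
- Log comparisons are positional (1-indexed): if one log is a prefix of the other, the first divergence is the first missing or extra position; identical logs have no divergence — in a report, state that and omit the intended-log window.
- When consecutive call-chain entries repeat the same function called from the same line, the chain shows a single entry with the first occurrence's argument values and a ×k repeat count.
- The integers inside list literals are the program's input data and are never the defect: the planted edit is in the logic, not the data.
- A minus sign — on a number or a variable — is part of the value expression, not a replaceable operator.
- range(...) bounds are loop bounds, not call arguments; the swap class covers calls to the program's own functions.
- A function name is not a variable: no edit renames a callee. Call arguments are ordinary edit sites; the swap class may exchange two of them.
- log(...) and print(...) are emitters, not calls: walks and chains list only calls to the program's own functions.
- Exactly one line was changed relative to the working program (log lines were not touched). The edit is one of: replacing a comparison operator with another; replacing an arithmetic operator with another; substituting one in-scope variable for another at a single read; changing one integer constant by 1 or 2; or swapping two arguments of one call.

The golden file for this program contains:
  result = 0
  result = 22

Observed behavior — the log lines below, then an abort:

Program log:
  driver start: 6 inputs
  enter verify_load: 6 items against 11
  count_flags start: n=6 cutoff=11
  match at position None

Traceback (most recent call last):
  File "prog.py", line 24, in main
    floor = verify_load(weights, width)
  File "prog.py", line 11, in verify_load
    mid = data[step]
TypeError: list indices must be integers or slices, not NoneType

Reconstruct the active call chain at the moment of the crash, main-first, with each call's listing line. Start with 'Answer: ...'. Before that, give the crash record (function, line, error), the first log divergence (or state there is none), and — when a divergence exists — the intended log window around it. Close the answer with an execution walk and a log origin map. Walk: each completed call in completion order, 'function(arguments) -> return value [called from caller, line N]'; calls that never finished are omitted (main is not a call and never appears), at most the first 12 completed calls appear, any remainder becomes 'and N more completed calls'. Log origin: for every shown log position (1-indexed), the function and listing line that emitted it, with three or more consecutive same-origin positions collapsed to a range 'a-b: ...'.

Answer: main -> verify_load (called at line 24).
Key fact: Log line 4 is where behavior first shows: 'match at position None' appears instead of 'match at position 0'.
Crash: verify_load, line 11, TypeError.
First divergence: position 4 — shown 'match at position None', intended 'match at position 0'.
Intended log window:
  2: enter verify_load: 6 items against 11
  3: count_flags start: n=6 cutoff=11
  4: match at position 0
  5: checkpoint: 22
Execution walk:
  count_flags([11, 8, 12, 1, 8, 12], 11) -> None  [called from verify_load, line 9]
Log origin:
  1: from main, line 23
  2: from verify_load, line 8
  3: from count_flags, line 2
  4: from verify_load, line 10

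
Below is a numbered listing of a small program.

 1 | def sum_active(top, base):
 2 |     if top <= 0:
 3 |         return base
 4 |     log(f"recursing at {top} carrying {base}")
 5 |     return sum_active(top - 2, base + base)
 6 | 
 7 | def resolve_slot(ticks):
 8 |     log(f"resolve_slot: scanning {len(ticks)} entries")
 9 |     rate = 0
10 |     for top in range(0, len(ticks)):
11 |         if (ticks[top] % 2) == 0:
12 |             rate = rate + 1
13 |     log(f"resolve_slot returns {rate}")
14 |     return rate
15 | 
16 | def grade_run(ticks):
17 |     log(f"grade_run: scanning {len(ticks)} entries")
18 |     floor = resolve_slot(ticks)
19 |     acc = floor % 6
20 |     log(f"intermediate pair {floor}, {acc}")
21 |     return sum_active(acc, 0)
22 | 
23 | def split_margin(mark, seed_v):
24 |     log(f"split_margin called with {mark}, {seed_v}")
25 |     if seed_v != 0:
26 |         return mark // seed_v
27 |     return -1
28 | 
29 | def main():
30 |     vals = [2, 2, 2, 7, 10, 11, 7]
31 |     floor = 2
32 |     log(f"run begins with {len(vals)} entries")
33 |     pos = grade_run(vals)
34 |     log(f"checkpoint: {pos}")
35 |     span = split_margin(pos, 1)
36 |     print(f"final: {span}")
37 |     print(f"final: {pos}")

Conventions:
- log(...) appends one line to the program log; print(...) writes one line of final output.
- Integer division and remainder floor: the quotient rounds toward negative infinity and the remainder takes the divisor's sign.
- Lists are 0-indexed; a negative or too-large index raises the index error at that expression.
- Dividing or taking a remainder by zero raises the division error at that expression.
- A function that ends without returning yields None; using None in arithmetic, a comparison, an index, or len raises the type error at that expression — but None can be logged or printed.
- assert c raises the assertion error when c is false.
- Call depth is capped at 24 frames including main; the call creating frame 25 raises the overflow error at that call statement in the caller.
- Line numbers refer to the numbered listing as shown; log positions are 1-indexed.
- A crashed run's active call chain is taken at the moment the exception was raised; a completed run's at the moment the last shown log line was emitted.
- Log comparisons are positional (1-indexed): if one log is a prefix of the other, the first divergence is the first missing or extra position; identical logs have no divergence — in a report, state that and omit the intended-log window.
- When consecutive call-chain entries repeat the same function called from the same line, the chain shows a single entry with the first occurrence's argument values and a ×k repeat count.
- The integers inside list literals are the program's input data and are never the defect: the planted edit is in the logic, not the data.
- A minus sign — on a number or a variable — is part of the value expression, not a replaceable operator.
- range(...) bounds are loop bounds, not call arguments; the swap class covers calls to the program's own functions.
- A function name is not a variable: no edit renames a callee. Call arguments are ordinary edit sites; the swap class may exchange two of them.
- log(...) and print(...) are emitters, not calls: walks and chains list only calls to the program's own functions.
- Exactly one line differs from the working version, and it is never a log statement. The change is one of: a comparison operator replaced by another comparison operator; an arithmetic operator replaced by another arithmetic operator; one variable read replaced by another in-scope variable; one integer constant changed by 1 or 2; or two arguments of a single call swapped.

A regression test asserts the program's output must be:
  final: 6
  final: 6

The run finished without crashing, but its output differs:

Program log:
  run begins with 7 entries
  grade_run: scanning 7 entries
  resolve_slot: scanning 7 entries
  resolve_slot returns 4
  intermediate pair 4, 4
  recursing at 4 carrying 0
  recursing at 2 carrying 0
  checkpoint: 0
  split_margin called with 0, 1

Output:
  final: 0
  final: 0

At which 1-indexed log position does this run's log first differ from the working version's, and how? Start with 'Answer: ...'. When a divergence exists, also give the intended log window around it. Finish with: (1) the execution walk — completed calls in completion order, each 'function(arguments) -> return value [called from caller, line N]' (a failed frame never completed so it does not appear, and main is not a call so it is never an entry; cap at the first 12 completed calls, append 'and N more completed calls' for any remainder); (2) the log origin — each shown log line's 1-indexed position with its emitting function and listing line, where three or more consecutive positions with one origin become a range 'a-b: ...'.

Answer: position 7; shown 'recursing at 2 carrying 0' vs intended 'recursing at 2 carrying 4'.
Intended log window:
  5: intermediate pair 4, 4
  6: recursing at 4 carrying 0
  7: recursing at 2 carrying 4
  8: checkpoint: 6
Execution walk:
  resolve_slot([2, 2, 2, 7, 10, 11, 7]) -> 4  [called from grade_run, line 18]
  sum_active(0, 0) -> 0  [called from sum_active, line 5]
  sum_active(2, 0) -> 0  [called from sum_active, line 5]
  sum_active(4, 0) -> 0  [called from grade_run, line 21]
  grade_run([2, 2, 2, 7, 10, 11, 7]) -> 0  [called from main, line 33]
  split_margin(0, 1) -> 0  [called from main, line 35]
Log origins:
  1: logged in main at line 32
  2: logged in grade_run at line 17
  3: logged in resolve_slot at line 8
  4: logged in resolve_slot at line 13
  5: logged in grade_run at line 20
  6: logged in sum_active at line 4
  7: logged in sum_active at line 4
  8: logged in main at line 34
  9: logged in split_margin at line 24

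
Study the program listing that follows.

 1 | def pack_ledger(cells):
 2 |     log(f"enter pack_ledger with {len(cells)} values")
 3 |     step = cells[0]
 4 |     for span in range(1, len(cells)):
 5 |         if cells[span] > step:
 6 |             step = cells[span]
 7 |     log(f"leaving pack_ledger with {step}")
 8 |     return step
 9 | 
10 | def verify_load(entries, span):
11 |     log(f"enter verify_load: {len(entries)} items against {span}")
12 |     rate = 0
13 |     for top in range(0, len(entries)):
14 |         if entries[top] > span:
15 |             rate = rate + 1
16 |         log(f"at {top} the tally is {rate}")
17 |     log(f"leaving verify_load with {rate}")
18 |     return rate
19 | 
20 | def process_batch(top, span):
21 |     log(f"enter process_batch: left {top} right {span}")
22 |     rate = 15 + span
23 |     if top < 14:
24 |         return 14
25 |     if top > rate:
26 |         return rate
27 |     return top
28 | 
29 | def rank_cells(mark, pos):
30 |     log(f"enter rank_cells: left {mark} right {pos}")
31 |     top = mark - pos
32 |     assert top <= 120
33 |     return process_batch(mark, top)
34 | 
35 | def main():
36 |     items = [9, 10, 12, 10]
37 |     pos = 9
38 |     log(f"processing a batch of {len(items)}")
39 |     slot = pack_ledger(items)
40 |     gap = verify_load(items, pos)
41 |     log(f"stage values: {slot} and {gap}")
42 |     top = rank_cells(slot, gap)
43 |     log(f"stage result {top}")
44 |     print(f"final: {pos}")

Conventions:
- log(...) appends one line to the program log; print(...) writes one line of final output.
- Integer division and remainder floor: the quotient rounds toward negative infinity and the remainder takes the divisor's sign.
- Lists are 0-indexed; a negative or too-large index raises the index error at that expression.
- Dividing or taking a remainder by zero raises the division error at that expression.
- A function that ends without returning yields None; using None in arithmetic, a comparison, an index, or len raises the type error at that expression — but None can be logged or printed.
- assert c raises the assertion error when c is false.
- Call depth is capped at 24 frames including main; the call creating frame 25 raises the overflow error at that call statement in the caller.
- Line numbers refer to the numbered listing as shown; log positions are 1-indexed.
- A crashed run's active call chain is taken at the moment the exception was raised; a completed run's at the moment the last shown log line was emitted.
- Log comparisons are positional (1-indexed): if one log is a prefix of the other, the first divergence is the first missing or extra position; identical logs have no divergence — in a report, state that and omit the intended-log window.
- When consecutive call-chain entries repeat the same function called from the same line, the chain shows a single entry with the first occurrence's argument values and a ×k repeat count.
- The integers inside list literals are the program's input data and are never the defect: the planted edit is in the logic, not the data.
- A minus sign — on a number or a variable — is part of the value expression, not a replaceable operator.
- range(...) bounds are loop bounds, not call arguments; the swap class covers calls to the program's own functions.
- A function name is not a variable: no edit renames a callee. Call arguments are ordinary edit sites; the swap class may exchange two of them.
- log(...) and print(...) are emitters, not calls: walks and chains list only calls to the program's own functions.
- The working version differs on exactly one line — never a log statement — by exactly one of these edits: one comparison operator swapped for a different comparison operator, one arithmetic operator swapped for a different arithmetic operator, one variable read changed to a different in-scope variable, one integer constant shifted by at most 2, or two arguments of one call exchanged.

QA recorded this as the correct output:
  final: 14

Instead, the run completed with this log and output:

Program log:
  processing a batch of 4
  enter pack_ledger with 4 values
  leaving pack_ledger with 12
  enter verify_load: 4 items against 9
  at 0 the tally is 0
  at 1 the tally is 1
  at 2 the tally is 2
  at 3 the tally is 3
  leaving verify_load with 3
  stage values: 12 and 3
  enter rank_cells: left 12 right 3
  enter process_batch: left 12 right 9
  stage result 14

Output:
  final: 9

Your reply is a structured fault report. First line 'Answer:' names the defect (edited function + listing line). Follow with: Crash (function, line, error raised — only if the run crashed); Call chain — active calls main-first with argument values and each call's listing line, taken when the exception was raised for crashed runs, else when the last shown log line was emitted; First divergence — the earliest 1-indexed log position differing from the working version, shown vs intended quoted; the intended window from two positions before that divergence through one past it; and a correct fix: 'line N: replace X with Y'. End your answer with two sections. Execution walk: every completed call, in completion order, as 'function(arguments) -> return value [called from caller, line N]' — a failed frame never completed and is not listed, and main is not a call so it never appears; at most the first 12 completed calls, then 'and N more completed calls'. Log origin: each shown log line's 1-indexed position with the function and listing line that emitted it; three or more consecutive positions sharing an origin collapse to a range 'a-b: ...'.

Answer: the defect is in main at line 44.
Key observation: The logs agree in full; only the final output differs.
Call chain: main.
First divergence: there is none — every log position agrees.
Execution walk:
  pack_ledger([9, 10, 12, 10]) -> 12  [called from main, line 39]
  verify_load([9, 10, 12, 10], 9) -> 3  [called from main, line 40]
  process_batch(12, 9) -> 14  [called from rank_cells, line 33]
  rank_cells(12, 3) -> 14  [called from main, line 42]
Log origin:
  1: emitted by main (line 38)
  2: emitted by pack_ledger (line 2)
  3: emitted by pack_ledger (line 7)
  4: emitted by verify_load (line 11)
  5-8: emitted by verify_load (line 16)
  9: emitted by verify_load (line 17)
  10: emitted by main (line 41)
  11: emitted by rank_cells (line 30)
  12: emitted by process_batch (line 21)
  13: emitted by main (line 43)
A correct fix: line 44: replace `pos` with `top`.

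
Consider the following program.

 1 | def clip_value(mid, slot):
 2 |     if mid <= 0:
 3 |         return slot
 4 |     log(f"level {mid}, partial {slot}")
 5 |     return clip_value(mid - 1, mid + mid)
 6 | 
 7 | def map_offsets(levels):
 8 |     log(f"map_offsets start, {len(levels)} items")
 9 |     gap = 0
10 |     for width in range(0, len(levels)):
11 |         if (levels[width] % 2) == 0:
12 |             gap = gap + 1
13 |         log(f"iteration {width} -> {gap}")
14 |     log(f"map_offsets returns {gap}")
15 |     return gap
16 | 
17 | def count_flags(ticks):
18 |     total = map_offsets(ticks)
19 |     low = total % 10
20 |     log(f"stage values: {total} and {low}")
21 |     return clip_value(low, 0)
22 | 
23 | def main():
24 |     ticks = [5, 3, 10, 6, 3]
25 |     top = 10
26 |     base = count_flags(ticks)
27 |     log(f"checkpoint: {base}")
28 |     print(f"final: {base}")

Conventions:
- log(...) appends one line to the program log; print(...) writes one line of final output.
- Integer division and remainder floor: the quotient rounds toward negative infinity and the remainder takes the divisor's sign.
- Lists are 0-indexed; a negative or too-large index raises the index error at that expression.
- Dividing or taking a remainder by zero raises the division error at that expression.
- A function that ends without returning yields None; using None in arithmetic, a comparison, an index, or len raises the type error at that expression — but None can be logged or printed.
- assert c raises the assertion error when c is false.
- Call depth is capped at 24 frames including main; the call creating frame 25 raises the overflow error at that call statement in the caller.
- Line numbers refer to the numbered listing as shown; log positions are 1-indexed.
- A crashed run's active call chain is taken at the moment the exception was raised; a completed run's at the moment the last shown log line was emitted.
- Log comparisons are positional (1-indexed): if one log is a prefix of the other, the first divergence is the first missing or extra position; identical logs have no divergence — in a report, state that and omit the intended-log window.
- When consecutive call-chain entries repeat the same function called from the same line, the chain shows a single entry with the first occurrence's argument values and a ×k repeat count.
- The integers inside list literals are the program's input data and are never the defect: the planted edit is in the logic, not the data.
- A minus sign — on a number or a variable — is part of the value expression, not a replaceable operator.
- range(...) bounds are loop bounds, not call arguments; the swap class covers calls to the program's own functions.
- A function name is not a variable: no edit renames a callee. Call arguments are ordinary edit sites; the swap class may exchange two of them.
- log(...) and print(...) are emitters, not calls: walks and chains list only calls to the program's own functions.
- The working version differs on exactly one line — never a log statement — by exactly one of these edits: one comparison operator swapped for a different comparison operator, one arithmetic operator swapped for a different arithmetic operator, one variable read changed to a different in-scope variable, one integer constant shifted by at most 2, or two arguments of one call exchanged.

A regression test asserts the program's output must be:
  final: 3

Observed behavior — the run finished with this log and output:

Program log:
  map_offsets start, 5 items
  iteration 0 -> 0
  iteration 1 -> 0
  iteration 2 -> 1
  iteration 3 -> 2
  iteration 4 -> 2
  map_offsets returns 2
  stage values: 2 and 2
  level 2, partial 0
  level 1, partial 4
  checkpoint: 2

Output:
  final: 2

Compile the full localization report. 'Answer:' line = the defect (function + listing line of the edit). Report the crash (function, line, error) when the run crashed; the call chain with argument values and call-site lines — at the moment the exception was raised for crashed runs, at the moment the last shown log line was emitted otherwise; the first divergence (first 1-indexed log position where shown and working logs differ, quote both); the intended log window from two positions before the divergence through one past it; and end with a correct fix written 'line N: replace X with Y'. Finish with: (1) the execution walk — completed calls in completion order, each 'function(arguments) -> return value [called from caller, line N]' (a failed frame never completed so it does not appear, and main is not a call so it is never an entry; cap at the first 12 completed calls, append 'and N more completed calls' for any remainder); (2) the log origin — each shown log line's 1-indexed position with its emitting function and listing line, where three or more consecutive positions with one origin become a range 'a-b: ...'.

Answer: the defect is in clip_value at line 5.
Key observation: At log position 10 the runs split — shown 'level 1, partial 4', but the working version logs 'level 1, partial 2'.
Call chain: main.
First divergence: position 10 — the shown line 'level 1, partial 4' should read 'level 1, partial 2'.
Intended log window:
  8: stage values: 2 and 2
  9: level 2, partial 0
  10: level 1, partial 2
  11: checkpoint: 3
Execution walk:
  map_offsets([5, 3, 10, 6, 3]) -> 2  [called from count_flags, line 18]
  clip_value(0, 2) -> 2  [called from clip_value, line 5]
  clip_value(1, 4) -> 2  [called from clip_value, line 5]
  clip_value(2, 0) -> 2  [called from count_flags, line 21]
  count_flags([5, 3, 10, 6, 3]) -> 2  [called from main, line 26]
Log origin:
  1: emitted by map_offsets (line 8)
  2-6: emitted by map_offsets (line 13)
  7: emitted by map_offsets (line 14)
  8: emitted by count_flags (line 20)
  9: emitted by clip_value (line 4)
  10: emitted by clip_value (line 4)
  11: emitted by main (line 27)
A correct fix: line 5: replace `mid + mid` with `slot + mid`.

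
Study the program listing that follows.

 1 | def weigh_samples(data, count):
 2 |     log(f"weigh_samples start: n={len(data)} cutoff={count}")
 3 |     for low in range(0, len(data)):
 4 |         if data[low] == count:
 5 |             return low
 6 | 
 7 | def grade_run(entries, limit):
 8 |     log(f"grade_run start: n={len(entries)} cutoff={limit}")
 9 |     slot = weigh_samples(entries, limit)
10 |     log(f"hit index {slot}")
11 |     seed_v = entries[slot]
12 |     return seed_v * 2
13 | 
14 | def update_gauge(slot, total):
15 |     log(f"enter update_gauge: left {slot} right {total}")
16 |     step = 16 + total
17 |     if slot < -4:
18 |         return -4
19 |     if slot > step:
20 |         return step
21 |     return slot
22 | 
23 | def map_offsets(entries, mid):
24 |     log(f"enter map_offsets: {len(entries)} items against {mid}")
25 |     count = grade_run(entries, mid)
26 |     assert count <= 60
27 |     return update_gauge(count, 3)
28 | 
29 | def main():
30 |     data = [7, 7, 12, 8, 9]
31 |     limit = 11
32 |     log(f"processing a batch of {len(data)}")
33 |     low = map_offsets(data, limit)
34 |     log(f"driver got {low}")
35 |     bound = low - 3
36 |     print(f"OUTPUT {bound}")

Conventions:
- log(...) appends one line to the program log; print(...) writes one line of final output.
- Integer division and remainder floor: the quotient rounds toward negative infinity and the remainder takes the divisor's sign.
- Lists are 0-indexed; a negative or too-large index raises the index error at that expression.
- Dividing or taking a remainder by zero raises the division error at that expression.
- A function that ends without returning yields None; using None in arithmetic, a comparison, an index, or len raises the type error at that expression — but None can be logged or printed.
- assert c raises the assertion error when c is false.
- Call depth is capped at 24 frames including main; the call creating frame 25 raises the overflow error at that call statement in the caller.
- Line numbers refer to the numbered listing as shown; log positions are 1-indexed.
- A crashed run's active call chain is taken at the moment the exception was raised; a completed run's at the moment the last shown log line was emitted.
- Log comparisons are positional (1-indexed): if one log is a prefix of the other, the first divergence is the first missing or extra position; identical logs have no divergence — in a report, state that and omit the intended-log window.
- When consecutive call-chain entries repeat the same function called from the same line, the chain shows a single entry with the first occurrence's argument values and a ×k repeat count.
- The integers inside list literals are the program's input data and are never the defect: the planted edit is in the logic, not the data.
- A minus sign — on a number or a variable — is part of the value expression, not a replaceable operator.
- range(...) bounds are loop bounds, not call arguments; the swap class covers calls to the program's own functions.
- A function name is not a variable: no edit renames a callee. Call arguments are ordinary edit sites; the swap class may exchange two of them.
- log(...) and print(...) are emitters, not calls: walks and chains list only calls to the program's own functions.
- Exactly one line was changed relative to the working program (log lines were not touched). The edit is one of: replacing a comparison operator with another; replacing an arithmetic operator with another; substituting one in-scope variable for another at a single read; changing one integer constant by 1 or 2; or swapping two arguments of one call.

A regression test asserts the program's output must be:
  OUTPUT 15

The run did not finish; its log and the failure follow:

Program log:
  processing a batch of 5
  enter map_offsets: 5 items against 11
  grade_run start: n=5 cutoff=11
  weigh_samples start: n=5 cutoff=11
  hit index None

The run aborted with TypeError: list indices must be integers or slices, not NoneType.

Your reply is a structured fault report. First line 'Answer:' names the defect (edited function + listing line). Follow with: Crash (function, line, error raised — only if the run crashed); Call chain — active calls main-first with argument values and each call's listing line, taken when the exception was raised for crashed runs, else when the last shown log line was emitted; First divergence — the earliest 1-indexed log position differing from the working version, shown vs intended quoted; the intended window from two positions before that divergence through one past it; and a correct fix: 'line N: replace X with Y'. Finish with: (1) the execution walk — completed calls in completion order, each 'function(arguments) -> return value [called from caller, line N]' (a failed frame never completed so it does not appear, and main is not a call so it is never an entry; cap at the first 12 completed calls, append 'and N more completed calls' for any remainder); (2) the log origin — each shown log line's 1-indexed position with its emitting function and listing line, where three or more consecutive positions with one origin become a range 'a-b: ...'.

Answer: the defect is in main at line 31.
The tell: Position 2 is the first bad log line: 'enter map_offsets: 5 items against 11' should read 'enter map_offsets: 5 items against 9'.
Crash: grade_run, line 11, TypeError.
Call chain: main -> map_offsets([7, 7, 12, 8, 9], 11) (called at line 33) -> grade_run([7, 7, 12, 8, 9], 11) (called at line 25).
First divergence: at position 2 the run shows 'enter map_offsets: 5 items against 11' where the working version logs 'enter map_offsets: 5 items against 9'.
Intended log window:
  1: processing a batch of 5
  2: enter map_offsets: 5 items against 9
  3: grade_run start: n=5 cutoff=9
Execution walk:
  weigh_samples([7, 7, 12, 8, 9], 11) -> None  [called from grade_run, line 9]
Log origins:
  1: logged in main at line 32
  2: logged in map_offsets at line 24
  3: logged in grade_run at line 8
  4: logged in weigh_samples at line 2
  5: logged in grade_run at line 10
A correct fix: line 31: replace `11` with `9`.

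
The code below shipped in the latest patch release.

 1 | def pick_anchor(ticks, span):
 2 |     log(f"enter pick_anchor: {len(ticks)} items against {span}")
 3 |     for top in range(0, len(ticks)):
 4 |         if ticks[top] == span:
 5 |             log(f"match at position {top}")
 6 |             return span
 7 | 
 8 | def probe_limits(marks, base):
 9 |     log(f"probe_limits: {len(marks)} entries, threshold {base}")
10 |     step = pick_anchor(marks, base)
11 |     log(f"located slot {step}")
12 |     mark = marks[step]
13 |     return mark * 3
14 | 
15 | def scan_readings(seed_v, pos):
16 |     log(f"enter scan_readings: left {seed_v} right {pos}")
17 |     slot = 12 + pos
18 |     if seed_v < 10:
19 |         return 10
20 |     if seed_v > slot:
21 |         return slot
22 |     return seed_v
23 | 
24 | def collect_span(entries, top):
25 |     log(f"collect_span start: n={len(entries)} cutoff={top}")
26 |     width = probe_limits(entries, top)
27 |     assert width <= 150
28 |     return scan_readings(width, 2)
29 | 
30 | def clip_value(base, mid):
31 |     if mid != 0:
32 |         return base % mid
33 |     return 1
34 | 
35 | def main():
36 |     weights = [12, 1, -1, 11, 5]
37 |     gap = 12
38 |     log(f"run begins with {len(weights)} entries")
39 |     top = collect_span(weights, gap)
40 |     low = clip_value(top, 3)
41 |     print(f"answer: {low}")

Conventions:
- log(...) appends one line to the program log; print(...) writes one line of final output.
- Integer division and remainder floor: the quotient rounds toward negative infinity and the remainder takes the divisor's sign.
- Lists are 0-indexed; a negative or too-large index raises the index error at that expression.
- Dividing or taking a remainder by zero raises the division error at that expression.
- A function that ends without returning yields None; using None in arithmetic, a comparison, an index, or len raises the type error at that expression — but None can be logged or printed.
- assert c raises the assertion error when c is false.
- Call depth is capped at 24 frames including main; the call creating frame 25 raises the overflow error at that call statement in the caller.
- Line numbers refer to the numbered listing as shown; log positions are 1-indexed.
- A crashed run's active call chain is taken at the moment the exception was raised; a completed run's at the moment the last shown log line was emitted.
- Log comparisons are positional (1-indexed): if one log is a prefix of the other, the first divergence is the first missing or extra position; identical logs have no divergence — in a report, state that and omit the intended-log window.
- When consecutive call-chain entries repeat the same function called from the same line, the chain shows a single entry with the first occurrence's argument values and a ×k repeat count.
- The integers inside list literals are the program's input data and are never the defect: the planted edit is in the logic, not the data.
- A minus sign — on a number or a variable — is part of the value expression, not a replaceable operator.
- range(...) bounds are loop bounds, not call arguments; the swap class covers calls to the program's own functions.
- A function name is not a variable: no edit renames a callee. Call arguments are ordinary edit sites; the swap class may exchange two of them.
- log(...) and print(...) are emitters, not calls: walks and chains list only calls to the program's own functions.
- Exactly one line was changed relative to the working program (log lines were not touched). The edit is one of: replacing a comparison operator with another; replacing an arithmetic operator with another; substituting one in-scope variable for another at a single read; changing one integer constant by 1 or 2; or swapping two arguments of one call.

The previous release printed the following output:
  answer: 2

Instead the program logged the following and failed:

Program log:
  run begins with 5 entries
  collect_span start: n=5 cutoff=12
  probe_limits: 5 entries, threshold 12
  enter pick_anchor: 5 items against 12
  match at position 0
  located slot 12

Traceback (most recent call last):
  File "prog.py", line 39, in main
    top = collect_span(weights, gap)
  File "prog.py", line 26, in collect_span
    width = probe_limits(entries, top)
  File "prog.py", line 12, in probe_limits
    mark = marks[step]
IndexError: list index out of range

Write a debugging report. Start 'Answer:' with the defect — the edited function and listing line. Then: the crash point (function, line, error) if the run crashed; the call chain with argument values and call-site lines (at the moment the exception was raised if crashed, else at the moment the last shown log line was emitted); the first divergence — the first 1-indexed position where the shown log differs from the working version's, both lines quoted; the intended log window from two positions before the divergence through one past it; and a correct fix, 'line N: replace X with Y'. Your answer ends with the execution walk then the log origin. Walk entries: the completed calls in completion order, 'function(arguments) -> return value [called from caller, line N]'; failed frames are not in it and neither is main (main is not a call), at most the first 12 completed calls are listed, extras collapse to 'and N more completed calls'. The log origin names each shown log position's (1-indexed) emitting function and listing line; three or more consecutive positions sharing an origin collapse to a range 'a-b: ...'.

Answer: the defect is in pick_anchor at line 6.
The tell: At log position 6 the runs split — shown 'located slot 12', but the working version logs 'located slot 0'.
Crash: probe_limits, line 12, IndexError.
Call chain: main -> collect_span([12, 1, -1, 11, 5], 12) (called at line 39) -> probe_limits([12, 1, -1, 11, 5], 12) (called at line 26).
First divergence: position 6 — shown 'located slot 12', intended 'located slot 0'.
Intended log window:
  4: enter pick_anchor: 5 items against 12
  5: match at position 0
  6: located slot 0
  7: enter scan_readings: left 36 right 2
Execution walk:
  pick_anchor([12, 1, -1, 11, 5], 12) -> 12  [called from probe_limits, line 10]
Log line origins:
  1: emitted by main (line 38)
  2: emitted by collect_span (line 25)
  3: emitted by probe_limits (line 9)
  4: emitted by pick_anchor (line 2)
  5: emitted by pick_anchor (line 5)
  6: emitted by probe_limits (line 11)
A correct fix: line 6: replace `span` with `top`.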